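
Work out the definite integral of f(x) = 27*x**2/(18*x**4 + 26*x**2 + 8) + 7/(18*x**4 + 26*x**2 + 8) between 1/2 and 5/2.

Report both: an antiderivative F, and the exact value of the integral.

Integrate term by term and add the pieces.
F(x) = (8*atan(x) - 3*atan(3*x/2))/4 is an antiderivative of f.
Check: d/dx[(8*atan(x) - 3*atan(3*x/2))/4] = (27*x**2 + 7)/(18*x**4 + 26*x**2 + 8), which equals f(x).
F(5/2) = -3*atan(15/4)/4 + 2*atan(5/2); F(1/2) = -3*atan(3/4)/4 + 2*atan(1/2).
Integral = F(5/2) - F(1/2) = -3*atan(15/4)/4 - 2*atan(1/2) + 3*atan(3/4)/4 + 2*atan(5/2).

Antiderivative: F(x) = (8*atan(x) - 3*atan(3*x/2))/4; value = -3*atan(15/4)/4 - 2*atan(1/2) + 3*atan(3/4)/4 + 2*atan(5/2)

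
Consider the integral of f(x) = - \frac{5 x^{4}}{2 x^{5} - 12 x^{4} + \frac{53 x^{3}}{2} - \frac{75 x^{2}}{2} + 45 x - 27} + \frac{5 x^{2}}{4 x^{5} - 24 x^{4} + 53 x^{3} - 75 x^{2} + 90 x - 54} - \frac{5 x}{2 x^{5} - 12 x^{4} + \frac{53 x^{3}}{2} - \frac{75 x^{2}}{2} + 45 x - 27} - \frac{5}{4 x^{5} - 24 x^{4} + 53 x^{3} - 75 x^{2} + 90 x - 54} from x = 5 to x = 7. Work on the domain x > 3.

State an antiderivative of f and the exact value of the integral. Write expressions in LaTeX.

Antiderivative: F(x) = - \frac{5 \left(184960 x \log{\left(x - 3 \right)} - 114598 x \log{\left(x - \frac{3}{2} \right)} - 6570 x \log{\left(x^{2} + 2 \right)} + 6822 \sqrt{2} x \operatorname{atan}{\left(\frac{\sqrt{2} x}{2} \right)} - 277440 \log{\left(x - 3 \right)} + 171897 \log{\left(x - \frac{3}{2} \right)} + 9855 \log{\left(x^{2} + 2 \right)} - 10233 \sqrt{2} \operatorname{atan}{\left(\frac{\sqrt{2} x}{2} \right)} + 53295\right)}{57222 \left(2 x - 3\right)}; value = - \frac{800 \log{\left(4 \right)}}{99} - \frac{26045 \log{\left(\frac{7}{2} \right)}}{5202} - \frac{1825 \log{\left(27 \right)}}{6358} - \frac{1895 \sqrt{2} \operatorname{atan}{\left(\frac{7 \sqrt{2}}{2} \right)}}{6358} + \frac{950}{3927} + \frac{1895 \sqrt{2} \operatorname{atan}{\left(\frac{5 \sqrt{2}}{2} \right)}}{6358} + \frac{1825 \log{\left(51 \right)}}{6358} + \frac{800 \log{\left(2 \right)}}{99} + \frac{26045 \log{\left(\frac{11}{2} \right)}}{5202}

The denominator factors as \left(x - 3\right) \left(2 x - 3\right)^{2} \left(x^{2} + 2\right); partial fractions split f into directly integrable pieces: \frac{5 \left(365 x - 379\right)}{3179 \left(x^{2} + 2\right)} + \frac{26045}{2601 \left(2 x - 3\right)} + \frac{475}{51 \left(2 x - 3\right)^{2}} - \frac{800}{99 \left(x - 3\right)}.
F(x) = - \frac{5 \left(184960 x \log{\left(x - 3 \right)} - 114598 x \log{\left(x - \frac{3}{2} \right)} - 6570 x \log{\left(x^{2} + 2 \right)} + 6822 \sqrt{2} x \operatorname{atan}{\left(\frac{\sqrt{2} x}{2} \right)} - 277440 \log{\left(x - 3 \right)} + 171897 \log{\left(x - \frac{3}{2} \right)} + 9855 \log{\left(x^{2} + 2 \right)} - 10233 \sqrt{2} \operatorname{atan}{\left(\frac{\sqrt{2} x}{2} \right)} + 53295\right)}{57222 \left(2 x - 3\right)} is an antiderivative of f.
Check: d/dx[- \frac{5 \left(184960 x \log{\left(x - 3 \right)} - 114598 x \log{\left(x - \frac{3}{2} \right)} - 6570 x \log{\left(x^{2} + 2 \right)} + 6822 \sqrt{2} x \operatorname{atan}{\left(\frac{\sqrt{2} x}{2} \right)} - 277440 \log{\left(x - 3 \right)} + 171897 \log{\left(x - \frac{3}{2} \right)} + 9855 \log{\left(x^{2} + 2 \right)} - 10233 \sqrt{2} \operatorname{atan}{\left(\frac{\sqrt{2} x}{2} \right)} + 53295\right)}{57222 \left(2 x - 3\right)}] = \frac{- 10 x^{4} + 5 x^{2} - 10 x - 5}{4 x^{5} - 24 x^{4} + 53 x^{3} - 75 x^{2} + 90 x - 54}, which equals f(x).
F(7) = - \frac{800 \log{\left(4 \right)}}{99} - \frac{1895 \sqrt{2} \operatorname{atan}{\left(\frac{7 \sqrt{2}}{2} \right)}}{6358} - \frac{475}{1122} + \frac{1825 \log{\left(51 \right)}}{6358} + \frac{26045 \log{\left(\frac{11}{2} \right)}}{5202}; F(5) = - \frac{800 \log{\left(2 \right)}}{99} - \frac{475}{714} - \frac{1895 \sqrt{2} \operatorname{atan}{\left(\frac{5 \sqrt{2}}{2} \right)}}{6358} + \frac{1825 \log{\left(27 \right)}}{6358} + \frac{26045 \log{\left(\frac{7}{2} \right)}}{5202}.
Integral = F(7) - F(5) = - \frac{800 \log{\left(4 \right)}}{99} - \frac{26045 \log{\left(\frac{7}{2} \right)}}{5202} - \frac{1825 \log{\left(27 \right)}}{6358} - \frac{1895 \sqrt{2} \operatorname{atan}{\left(\frac{7 \sqrt{2}}{2} \right)}}{6358} + \frac{950}{3927} + \frac{1895 \sqrt{2} \operatorname{atan}{\left(\frac{5 \sqrt{2}}{2} \right)}}{6358} + \frac{1825 \log{\left(51 \right)}}{6358} + \frac{800 \log{\left(2 \right)}}{99} + \frac{26045 \log{\left(\frac{11}{2} \right)}}{5202}.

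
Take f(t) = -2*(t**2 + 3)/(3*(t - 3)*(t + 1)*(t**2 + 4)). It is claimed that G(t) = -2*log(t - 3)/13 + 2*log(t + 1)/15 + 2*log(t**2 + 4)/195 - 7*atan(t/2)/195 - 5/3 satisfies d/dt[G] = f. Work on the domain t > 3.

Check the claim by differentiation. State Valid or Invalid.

Valid - the claim checks out under differentiation.

d/dt[G] = (-2*t**2 - 6)/(3*t**4 - 6*t**3 + 3*t**2 - 24*t - 36)
This equals f(t) exactly, so the claim holds.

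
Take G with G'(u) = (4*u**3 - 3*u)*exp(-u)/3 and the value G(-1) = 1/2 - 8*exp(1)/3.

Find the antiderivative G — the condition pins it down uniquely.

Recognize the product-rule pattern: G'(u) = v'r + vr' with v = -4*u**3/3 - 4*u**2 - 7*u - 7, r = exp(-u), so integration by parts undoes it.
A general antiderivative is (-4*u**3 - 12*u**2 - 21*u - 21)*exp(-u)/3 + C.
The condition gives C = 1/2 - 8*exp(1)/3 - (-8*exp(1)/3) = 1/2.
So G(u) = -4*u**3*exp(-u)/3 - 4*u**2*exp(-u) - 7*u*exp(-u) + 1/2 - 7*exp(-u).
Check: d/du[-4*u**3*exp(-u)/3 - 4*u**2*exp(-u) - 7*u*exp(-u) + 1/2 - 7*exp(-u)] = (4*u**3 - 3*u)*exp(-u)/3 = G'(u).

G(u) = -4*u**3*exp(-u)/3 - 4*u**2*exp(-u) - 7*u*exp(-u) + 1/2 - 7*exp(-u)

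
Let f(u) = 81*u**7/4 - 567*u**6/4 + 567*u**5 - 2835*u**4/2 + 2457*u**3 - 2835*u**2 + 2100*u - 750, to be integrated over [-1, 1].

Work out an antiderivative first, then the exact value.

Antiderivative: F(u) = (3*u**2 - 6*u + 10)**4/32; value = -7995/2

The substitution w = -3*u**2/2 + 3*u - 5 works: f is exactly (dF/dw)*(dw/du) for that inner function.
F(u) = (3*u**2 - 6*u + 10)**4/32 is an antiderivative of f.
Check: d/du[(3*u**2 - 6*u + 10)**4/32] = 81*u**7/4 - 567*u**6/4 + 567*u**5 - 2835*u**4/2 + 2457*u**3 - 2835*u**2 + 2100*u - 750 = f(u).
F(1) = 2401/32; F(-1) = 130321/32.
Integral = F(1) - F(-1) = -7995/2.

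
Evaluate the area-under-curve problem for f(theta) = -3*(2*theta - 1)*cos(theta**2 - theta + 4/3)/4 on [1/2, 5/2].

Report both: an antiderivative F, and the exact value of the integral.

f matches the chain-rule pattern g'(h)*h' with inner function h(theta) = theta**2 - theta + 4/3; substituting u = h(theta) collapses the integral.
F(theta) = -3*sin(theta**2 - theta + 4/3)/4 is an antiderivative of f.
Check: d/dtheta[-3*sin(theta**2 - theta + 4/3)/4] = -3*theta*cos(theta**2 - theta + 4/3)/2 + 3*cos(theta**2 - theta + 4/3)/4, which equals f(theta).
F(5/2) = -3*sin(61/12)/4; F(1/2) = -3*sin(13/12)/4.
Integral = F(5/2) - F(1/2) = 3*sin(13/12)/4 - 3*sin(61/12)/4.

Antiderivative: F(theta) = -3*sin(theta**2 - theta + 4/3)/4; value = 3*sin(13/12)/4 - 3*sin(61/12)/4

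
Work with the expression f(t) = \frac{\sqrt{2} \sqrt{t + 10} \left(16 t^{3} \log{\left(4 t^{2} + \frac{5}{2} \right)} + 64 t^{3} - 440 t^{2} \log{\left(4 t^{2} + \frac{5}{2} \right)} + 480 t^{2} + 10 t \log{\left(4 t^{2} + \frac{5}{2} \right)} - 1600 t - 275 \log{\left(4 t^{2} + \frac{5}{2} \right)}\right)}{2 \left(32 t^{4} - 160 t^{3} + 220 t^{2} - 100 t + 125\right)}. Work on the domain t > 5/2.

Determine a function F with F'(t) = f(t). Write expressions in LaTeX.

An antiderivative is F(t) = \frac{2 t \sqrt{t + 10} \log{\left(4 t^{2} + \frac{5}{2} \right)} + 20 \sqrt{t + 10} \log{\left(4 t^{2} + \frac{5}{2} \right)}}{2 \sqrt{2} t - 5 \sqrt{2}}.

A first test for any F(t): its t-derivative must equal f(t) identically.
Check: d/dt[\frac{2 t \sqrt{t + 10} \log{\left(4 t^{2} + \frac{5}{2} \right)} + 20 \sqrt{t + 10} \log{\left(4 t^{2} + \frac{5}{2} \right)}}{2 \sqrt{2} t - 5 \sqrt{2}}] = \frac{16 \sqrt{2} t^{4} \log{\left(4 t^{2} + \frac{5}{2} \right)} + 64 \sqrt{2} t^{4} - 280 \sqrt{2} t^{3} \log{\left(4 t^{2} + \frac{5}{2} \right)} + 1120 \sqrt{2} t^{3} - 4390 \sqrt{2} t^{2} \log{\left(4 t^{2} + \frac{5}{2} \right)} + 3200 \sqrt{2} t^{2} - 175 \sqrt{2} t \log{\left(4 t^{2} + \frac{5}{2} \right)} - 16000 \sqrt{2} t - 2750 \sqrt{2} \log{\left(4 t^{2} + \frac{5}{2} \right)}}{64 t^{4} \sqrt{t + 10} - 320 t^{3} \sqrt{t + 10} + 440 t^{2} \sqrt{t + 10} - 200 t \sqrt{t + 10} + 250 \sqrt{t + 10}}, which equals f(t).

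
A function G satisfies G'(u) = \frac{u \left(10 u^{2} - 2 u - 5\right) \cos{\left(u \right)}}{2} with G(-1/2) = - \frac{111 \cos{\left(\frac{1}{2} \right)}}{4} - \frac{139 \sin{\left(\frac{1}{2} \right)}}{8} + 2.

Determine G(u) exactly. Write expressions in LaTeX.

Recover the given G'(u) by differentiating a candidate G(u); any mismatch rules it out.
A general antiderivative is 5 u^{3} \sin{\left(u \right)} - u^{2} \sin{\left(u \right)} + 15 u^{2} \cos{\left(u \right)} - \frac{65 u \sin{\left(u \right)}}{2} - 2 u \cos{\left(u \right)} + 2 \sin{\left(u \right)} - \frac{65 \cos{\left(u \right)}}{2} + C.
The condition gives C = - \frac{111 \cos{\left(\frac{1}{2} \right)}}{4} - \frac{139 \sin{\left(\frac{1}{2} \right)}}{8} + 2 - (- \frac{111 \cos{\left(\frac{1}{2} \right)}}{4} - \frac{139 \sin{\left(\frac{1}{2} \right)}}{8}) = 2.
So G(u) = 5 u^{3} \sin{\left(u \right)} - u^{2} \sin{\left(u \right)} + 15 u^{2} \cos{\left(u \right)} - \frac{65 u \sin{\left(u \right)}}{2} - 2 u \cos{\left(u \right)} + 2 \sin{\left(u \right)} - \frac{65 \cos{\left(u \right)}}{2} + 2.
Check: d/du[5 u^{3} \sin{\left(u \right)} - u^{2} \sin{\left(u \right)} + 15 u^{2} \cos{\left(u \right)} - \frac{65 u \sin{\left(u \right)}}{2} - 2 u \cos{\left(u \right)} + 2 \sin{\left(u \right)} - \frac{65 \cos{\left(u \right)}}{2} + 2] = 5 u^{3} \cos{\left(u \right)} - u^{2} \cos{\left(u \right)} - \frac{5 u \cos{\left(u \right)}}{2}, which equals G'(u).

G(u) = 5 u^{3} \sin{\left(u \right)} - u^{2} \sin{\left(u \right)} + 15 u^{2} \cos{\left(u \right)} - \frac{65 u \sin{\left(u \right)}}{2} - 2 u \cos{\left(u \right)} + 2 \sin{\left(u \right)} - \frac{65 \cos{\left(u \right)}}{2} + 2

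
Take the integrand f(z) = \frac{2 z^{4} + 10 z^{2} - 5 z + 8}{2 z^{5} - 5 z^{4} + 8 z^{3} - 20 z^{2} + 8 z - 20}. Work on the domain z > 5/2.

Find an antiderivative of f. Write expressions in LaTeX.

An antiderivative is F(z) = \log{\left(z - \frac{5}{2} \right)} - \frac{1}{2 z^{2} + 4}.

Differentiate the proposed F(z) back; it has to land on f(z) exactly.
Check: d/dz[\log{\left(z - \frac{5}{2} \right)} - \frac{1}{2 z^{2} + 4}] = \frac{2 z^{4} + 10 z^{2} - 5 z + 8}{2 z^{5} - 5 z^{4} + 8 z^{3} - 20 z^{2} + 8 z - 20} = f(z).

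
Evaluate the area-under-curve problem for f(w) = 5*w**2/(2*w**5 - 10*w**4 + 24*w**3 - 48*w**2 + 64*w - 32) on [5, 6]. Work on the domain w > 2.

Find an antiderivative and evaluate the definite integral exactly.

Antiderivative: F(w) = -5*log(w - 2)/8 + log(w - 1)/2 + log(w**2 + 4)/16 - atan(w/2)/4 - 5/(4*w - 8); value = -9*log(4)/8 - atan(3)/4 - log(29)/16 + 5/48 + log(40)/16 + atan(5/2)/4 + 5*log(3)/8 + log(5)/2

The denominator factors as 2*(w - 2)**2*(w - 1)*(w**2 + 4); partial fractions split f into directly integrable pieces: (w - 4)/(8*(w**2 + 4)) + 1/(2*(w - 1)) - 5/(8*(w - 2)) + 5/(4*(w - 2)**2).
F(w) = -5*log(w - 2)/8 + log(w - 1)/2 + log(w**2 + 4)/16 - atan(w/2)/4 - 5/(4*w - 8) is an antiderivative of f.
Check: d/dw[-5*log(w - 2)/8 + log(w - 1)/2 + log(w**2 + 4)/16 - atan(w/2)/4 - 5/(4*w - 8)] = 5*w**2/(2*w**5 - 10*w**4 + 24*w**3 - 48*w**2 + 64*w - 32) = f(w).
F(6) = -5*log(4)/8 - 5/16 - atan(3)/4 + log(40)/16 + log(5)/2; F(5) = -5*log(3)/8 - 5/12 - atan(5/2)/4 + log(29)/16 + log(4)/2.
Integral = F(6) - F(5) = -9*log(4)/8 - atan(3)/4 - log(29)/16 + 5/48 + log(40)/16 + atan(5/2)/4 + 5*log(3)/8 + log(5)/2.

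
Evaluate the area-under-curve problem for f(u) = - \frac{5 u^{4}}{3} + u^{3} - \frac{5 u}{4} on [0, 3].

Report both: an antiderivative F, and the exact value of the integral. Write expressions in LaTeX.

Antiderivative: F(u) = - \frac{u^{5}}{3} + \frac{u^{4}}{4} - \frac{5 u^{2}}{8}; value = - \frac{531}{8}

The integrand splits into summands that can be handled one at a time.
F(u) = - \frac{u^{5}}{3} + \frac{u^{4}}{4} - \frac{5 u^{2}}{8} is an antiderivative of f.
Check: d/du[- \frac{u^{5}}{3} + \frac{u^{4}}{4} - \frac{5 u^{2}}{8}] = - \frac{5 u^{4}}{3} + u^{3} - \frac{5 u}{4} = f(u).
F(3) = - \frac{531}{8}; F(0) = 0.
Integral = F(3) - F(0) = - \frac{531}{8}.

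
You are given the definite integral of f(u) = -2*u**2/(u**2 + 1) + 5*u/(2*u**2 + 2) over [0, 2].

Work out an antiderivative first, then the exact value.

The integrand splits into summands that can be handled one at a time.
F(u) = (-8*u + 5*log(u**2 + 1) + 8*atan(u))/4 is an antiderivative of f.
Check: d/du[(-8*u + 5*log(u**2 + 1) + 8*atan(u))/4] = (-4*u**2 + 5*u)/(2*u**2 + 2), which equals f(u).
F(2) = -4 + 5*log(5)/4 + 2*atan(2); F(0) = 0.
Integral = F(2) - F(0) = -4 + 5*log(5)/4 + 2*atan(2).

Antiderivative: F(u) = (-8*u + 5*log(u**2 + 1) + 8*atan(u))/4; value = -4 + 5*log(5)/4 + 2*atan(2)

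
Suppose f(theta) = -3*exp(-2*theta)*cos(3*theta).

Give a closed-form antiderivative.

Recover f(theta) by differentiating a candidate F(theta); any mismatch rules it out.
Check: d/dtheta[-9*exp(-2*theta)*sin(3*theta)/13 + 6*exp(-2*theta)*cos(3*theta)/13] = -3*exp(-2*theta)*cos(3*theta) = f(theta).

An antiderivative is F(theta) = -9*exp(-2*theta)*sin(3*theta)/13 + 6*exp(-2*theta)*cos(3*theta)/13.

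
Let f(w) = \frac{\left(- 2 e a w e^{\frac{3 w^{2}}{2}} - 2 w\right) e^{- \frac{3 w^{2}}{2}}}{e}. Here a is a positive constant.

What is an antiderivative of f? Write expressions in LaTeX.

An antiderivative is F(w) = \frac{\left(- 3 e a w^{2} e^{\frac{3 w^{2}}{2}} + 2\right) e^{- \frac{3 w^{2}}{2}}}{3 e}.

Check any antiderivative F(w) by computing F'(w) and comparing it with f(w).
Check: d/dw[\frac{\left(- 3 e a w^{2} e^{\frac{3 w^{2}}{2}} + 2\right) e^{- \frac{3 w^{2}}{2}}}{3 e}] = \frac{\left(- 2 e a w e^{\frac{3 w^{2}}{2}} - 2 w\right) e^{- \frac{3 w^{2}}{2}}}{e} = f(w).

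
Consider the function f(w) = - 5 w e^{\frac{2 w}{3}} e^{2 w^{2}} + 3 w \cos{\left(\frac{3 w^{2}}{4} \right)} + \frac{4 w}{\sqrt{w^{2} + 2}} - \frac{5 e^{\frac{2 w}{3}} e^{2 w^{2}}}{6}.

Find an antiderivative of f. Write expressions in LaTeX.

The integrand splits into summands that can be handled one at a time.
Check: d/dw[4 \sqrt{w^{2} + 2} - \frac{5 e^{\frac{2 w}{3}} e^{2 w^{2}}}{4} + 2 \sin{\left(\frac{3 w^{2}}{4} \right)}] = \frac{- 30 w \sqrt{w^{2} + 2} e^{\frac{2 w}{3}} e^{2 w^{2}} + 18 w \sqrt{w^{2} + 2} \cos{\left(\frac{3 w^{2}}{4} \right)} + 24 w - 5 \sqrt{w^{2} + 2} e^{\frac{2 w}{3}} e^{2 w^{2}}}{6 \sqrt{w^{2} + 2}}, which equals f(w).

An antiderivative is F(w) = 4 \sqrt{w^{2} + 2} - \frac{5 e^{\frac{2 w}{3}} e^{2 w^{2}}}{4} + 2 \sin{\left(\frac{3 w^{2}}{4} \right)}.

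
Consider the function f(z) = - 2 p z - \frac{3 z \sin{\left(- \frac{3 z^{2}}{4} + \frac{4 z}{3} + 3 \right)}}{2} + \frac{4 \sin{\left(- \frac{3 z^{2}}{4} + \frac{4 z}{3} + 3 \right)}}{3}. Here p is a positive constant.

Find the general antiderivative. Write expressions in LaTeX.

Integrate term by term and add the pieces.
Check: d/dz[- p z^{2} - \cos{\left(- \frac{3 z^{2}}{4} + \frac{4 z}{3} + 3 \right)}] = - 2 p z - \frac{3 z \sin{\left(- \frac{3 z^{2}}{4} + \frac{4 z}{3} + 3 \right)}}{2} + \frac{4 \sin{\left(- \frac{3 z^{2}}{4} + \frac{4 z}{3} + 3 \right)}}{3} = f(z).

F(z) = - p z^{2} - \cos{\left(- \frac{3 z^{2}}{4} + \frac{4 z}{3} + 3 \right)} + C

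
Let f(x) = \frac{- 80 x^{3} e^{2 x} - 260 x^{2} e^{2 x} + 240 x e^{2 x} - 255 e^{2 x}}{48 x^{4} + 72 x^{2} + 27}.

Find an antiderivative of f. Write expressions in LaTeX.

An antiderivative is F(x) = \frac{- 20 x e^{2 x} - 75 e^{2 x}}{24 x^{2} + 18}.

Any candidate F(x) must reproduce f(x) exactly when differentiated.
Check: d/dx[\frac{- 20 x e^{2 x} - 75 e^{2 x}}{24 x^{2} + 18}] = \frac{- 80 x^{3} e^{2 x} - 260 x^{2} e^{2 x} + 240 x e^{2 x} - 255 e^{2 x}}{48 x^{4} + 72 x^{2} + 27} = f(x).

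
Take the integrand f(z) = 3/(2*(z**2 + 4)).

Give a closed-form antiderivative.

A first test for any F(z): its z-derivative must equal f(z) identically.
Check: d/dz[3*atan(z/2)/4] = 3/(2*z**2 + 8), which equals f(z).

An antiderivative is F(z) = 3*atan(z/2)/4.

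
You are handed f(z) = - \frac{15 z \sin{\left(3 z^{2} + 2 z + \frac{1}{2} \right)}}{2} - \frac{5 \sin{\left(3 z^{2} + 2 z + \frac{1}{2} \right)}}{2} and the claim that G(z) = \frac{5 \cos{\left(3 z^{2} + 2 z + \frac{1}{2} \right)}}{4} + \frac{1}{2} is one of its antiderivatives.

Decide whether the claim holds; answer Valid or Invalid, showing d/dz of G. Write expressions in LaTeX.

d/dz[G] = - \frac{15 z \sin{\left(3 z^{2} + 2 z + \frac{1}{2} \right)}}{2} - \frac{5 \sin{\left(3 z^{2} + 2 z + \frac{1}{2} \right)}}{2}
This equals f(z) exactly, so the claim holds.

Valid: G'(z) = f(z).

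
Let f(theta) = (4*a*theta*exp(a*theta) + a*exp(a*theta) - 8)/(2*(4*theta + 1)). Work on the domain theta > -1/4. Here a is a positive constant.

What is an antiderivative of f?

Since d/dtheta undoes antidifferentiation here, F'(theta) = f(theta) is required of F(theta).
Check: d/dtheta[exp(a*theta)/2 - log(2*theta + 1/2)] = (4*a*theta*exp(a*theta) + a*exp(a*theta) - 8)/(8*theta + 2), which equals f(theta).

An antiderivative is F(theta) = exp(a*theta)/2 - log(2*theta + 1/2).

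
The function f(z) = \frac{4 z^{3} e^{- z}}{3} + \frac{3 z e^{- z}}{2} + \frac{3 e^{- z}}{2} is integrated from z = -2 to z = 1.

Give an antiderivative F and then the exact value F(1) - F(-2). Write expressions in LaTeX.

Antiderivative: F(z) = \frac{\left(- 8 z^{3} - 24 z^{2} - 57 z - 66\right) e^{- z}}{6}; value = - \frac{8 e^{2}}{3} - \frac{155}{6 e}

f has the shape u'v + uv' for u = - \frac{4 z^{3}}{3} - 4 z^{2} - \frac{19 z}{2} - 11 and v = e^{- z} — it is the derivative of the product u*v.
F(z) = \frac{\left(- 8 z^{3} - 24 z^{2} - 57 z - 66\right) e^{- z}}{6} is an antiderivative of f.
Check: d/dz[\frac{\left(- 8 z^{3} - 24 z^{2} - 57 z - 66\right) e^{- z}}{6}] = \frac{\left(8 z^{3} + 9 z + 9\right) e^{- z}}{6}, which equals f(z).
F(1) = - \frac{155}{6 e}; F(-2) = \frac{8 e^{2}}{3}.
Integral = F(1) - F(-2) = - \frac{8 e^{2}}{3} - \frac{155}{6 e}.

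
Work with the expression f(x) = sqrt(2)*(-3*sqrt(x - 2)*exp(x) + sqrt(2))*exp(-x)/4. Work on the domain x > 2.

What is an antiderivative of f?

An antiderivative is F(x) = sqrt(2)*(-2*x*sqrt(x - 2)*exp(x) + 4*sqrt(x - 2)*exp(x) - sqrt(2))*exp(-x)/4.

Recover f(x) by differentiating a candidate F(x); any mismatch rules it out.
Check: d/dx[sqrt(2)*(-2*x*sqrt(x - 2)*exp(x) + 4*sqrt(x - 2)*exp(x) - sqrt(2))*exp(-x)/4] = (-3*sqrt(2)*x*exp(x) + 2*sqrt(x - 2) + 6*sqrt(2)*exp(x))*exp(-x)/(4*sqrt(x - 2)), which equals f(x).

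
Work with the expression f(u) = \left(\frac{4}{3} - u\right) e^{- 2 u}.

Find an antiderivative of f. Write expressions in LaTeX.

Recognize the product-rule pattern: f = v'r + vr' with v = \frac{u}{2} - \frac{5}{12}, r = e^{- 2 u}, so integration by parts undoes it.
Check: d/du[\frac{u e^{- 2 u}}{2} - \frac{5 e^{- 2 u}}{12}] = \frac{\left(4 - 3 u\right) e^{- 2 u}}{3}, which equals f(u).

An antiderivative is F(u) = \frac{u e^{- 2 u}}{2} - \frac{5 e^{- 2 u}}{12}.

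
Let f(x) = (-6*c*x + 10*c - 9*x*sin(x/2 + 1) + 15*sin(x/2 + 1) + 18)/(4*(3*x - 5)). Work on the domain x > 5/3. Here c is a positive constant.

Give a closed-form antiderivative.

An antiderivative is F(x) = (-c*x + 3*log(3*x - 5) + 3*cos(x/2 + 1))/2.

Check any antiderivative F(x) by computing F'(x) and comparing it with f(x).
Check: d/dx[(-c*x + 3*log(3*x - 5) + 3*cos(x/2 + 1))/2] = (-6*c*x + 10*c - 9*x*sin(x/2 + 1) + 15*sin(x/2 + 1) + 18)/(12*x - 20), which equals f(x).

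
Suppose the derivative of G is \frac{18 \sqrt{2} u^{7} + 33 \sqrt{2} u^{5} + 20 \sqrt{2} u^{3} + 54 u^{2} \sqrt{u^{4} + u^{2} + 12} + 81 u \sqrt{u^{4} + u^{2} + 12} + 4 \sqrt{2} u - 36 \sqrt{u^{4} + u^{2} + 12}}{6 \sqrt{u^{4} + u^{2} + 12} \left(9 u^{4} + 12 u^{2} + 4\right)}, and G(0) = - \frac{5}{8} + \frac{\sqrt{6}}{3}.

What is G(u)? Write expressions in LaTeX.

G(u) = \frac{12 u^{2} \sqrt{u^{4} + u^{2} + 12} + 18 \sqrt{2} u^{2} - 36 \sqrt{2} u + 8 \sqrt{u^{4} + u^{2} + 12} - 15 \sqrt{2}}{36 \sqrt{2} u^{2} + 24 \sqrt{2}}

For G(u) to be correct, d/du[G] must agree with the stated G'(u) identically.
A general antiderivative is \frac{- 2 u - \frac{3}{2}}{2 u^{2} + \frac{4}{3}} + \frac{\sqrt{\frac{u^{4}}{2} + \frac{u^{2}}{2} + 6}}{3} + C.
The condition gives C = - \frac{5}{8} + \frac{\sqrt{6}}{3} - (- \frac{9}{8} + \frac{\sqrt{6}}{3}) = \frac{1}{2}.
So G(u) = \frac{12 u^{2} \sqrt{u^{4} + u^{2} + 12} + 18 \sqrt{2} u^{2} - 36 \sqrt{2} u + 8 \sqrt{u^{4} + u^{2} + 12} - 15 \sqrt{2}}{36 \sqrt{2} u^{2} + 24 \sqrt{2}}.
Check: d/du[\frac{12 u^{2} \sqrt{u^{4} + u^{2} + 12} + 18 \sqrt{2} u^{2} - 36 \sqrt{2} u + 8 \sqrt{u^{4} + u^{2} + 12} - 15 \sqrt{2}}{36 \sqrt{2} u^{2} + 24 \sqrt{2}}] = \frac{18 \sqrt{2} u^{7} + 33 \sqrt{2} u^{5} + 20 \sqrt{2} u^{3} + 54 u^{2} \sqrt{u^{4} + u^{2} + 12} + 81 u \sqrt{u^{4} + u^{2} + 12} + 4 \sqrt{2} u - 36 \sqrt{u^{4} + u^{2} + 12}}{54 u^{4} \sqrt{u^{4} + u^{2} + 12} + 72 u^{2} \sqrt{u^{4} + u^{2} + 12} + 24 \sqrt{u^{4} + u^{2} + 12}}, which equals G'(u).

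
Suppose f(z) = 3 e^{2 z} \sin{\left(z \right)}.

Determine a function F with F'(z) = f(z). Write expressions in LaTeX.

Any candidate F(z) must reproduce f(z) exactly when differentiated.
Check: d/dz[\frac{3 \left(2 \sin{\left(z \right)} - \cos{\left(z \right)}\right) e^{2 z}}{5}] = 3 e^{2 z} \sin{\left(z \right)} = f(z).

An antiderivative is F(z) = \frac{3 \left(2 \sin{\left(z \right)} - \cos{\left(z \right)}\right) e^{2 z}}{5}.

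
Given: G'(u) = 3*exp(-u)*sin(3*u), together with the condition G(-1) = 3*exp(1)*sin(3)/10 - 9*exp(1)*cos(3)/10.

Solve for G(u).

Any candidate G(u) must reproduce the stated G'(u) exactly.
A general antiderivative is -3*exp(-u)*sin(3*u)/10 - 9*exp(-u)*cos(3*u)/10 + C.
The condition gives C = 3*exp(1)*sin(3)/10 - 9*exp(1)*cos(3)/10 - (3*exp(1)*sin(3)/10 - 9*exp(1)*cos(3)/10) = 0.
So G(u) = (-3*sin(3*u) - 9*cos(3*u))*exp(-u)/10.
Check: d/du[(-3*sin(3*u) - 9*cos(3*u))*exp(-u)/10] = 3*exp(-u)*sin(3*u) = G'(u).

G(u) = (-3*sin(3*u) - 9*cos(3*u))*exp(-u)/10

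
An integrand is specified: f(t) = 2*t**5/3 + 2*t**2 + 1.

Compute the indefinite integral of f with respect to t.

Integrate term by term and add the pieces.
Check: d/dt[t**6/9 + 2*t**3/3 + t] = 2*t**5/3 + 2*t**2 + 1 = f(t).

F(t) = t**6/9 + 2*t**3/3 + t + C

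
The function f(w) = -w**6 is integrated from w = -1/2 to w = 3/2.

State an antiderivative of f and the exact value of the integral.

Antiderivative: F(w) = -w**7/7; value = -547/224

Since d/dw undoes antidifferentiation here, F'(w) = f(w) is required of F(w).
F(w) = -w**7/7 is an antiderivative of f.
Check: d/dw[-w**7/7] = -w**6 = f(w).
F(3/2) = -2187/896; F(-1/2) = 1/896.
Integral = F(3/2) - F(-1/2) = -547/224.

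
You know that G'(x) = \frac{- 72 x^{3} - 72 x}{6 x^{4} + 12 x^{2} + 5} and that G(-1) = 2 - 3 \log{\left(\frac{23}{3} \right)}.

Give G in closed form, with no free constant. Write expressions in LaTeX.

The substitution u = 2 x^{4} + 4 x^{2} + \frac{5}{3} works: G'(x) is exactly (dG/du)*(du/dx) for that inner function.
A general antiderivative is - 3 \log{\left(2 x^{4} + 4 x^{2} + \frac{5}{3} \right)} + C.
The condition gives C = 2 - 3 \log{\left(\frac{23}{3} \right)} - (- 3 \log{\left(\frac{23}{3} \right)}) = 2.
So G(x) = 2 - 3 \log{\left(2 x^{4} + 4 x^{2} + \frac{5}{3} \right)}.
Check: d/dx[2 - 3 \log{\left(2 x^{4} + 4 x^{2} + \frac{5}{3} \right)}] = \frac{- 72 x^{3} - 72 x}{6 x^{4} + 12 x^{2} + 5} = G'(x).

G(x) = 2 - 3 \log{\left(2 x^{4} + 4 x^{2} + \frac{5}{3} \right)}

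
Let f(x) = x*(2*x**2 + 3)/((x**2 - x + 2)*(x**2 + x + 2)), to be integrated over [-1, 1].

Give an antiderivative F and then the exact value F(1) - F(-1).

f matches the chain-rule pattern g'(h)*h' with inner function h(x) = x**4/2 + 3*x**2/2 + 2; substituting u = h(x) collapses the integral.
F(x) = log(x**4/2 + 3*x**2/2 + 2)/2 is an antiderivative of f.
Check: d/dx[log(x**4/2 + 3*x**2/2 + 2)/2] = (2*x**3 + 3*x)/(x**4 + 3*x**2 + 4), which equals f(x).
F(1) = log(4)/2; F(-1) = log(4)/2.
Integral = F(1) - F(-1) = 0.

Antiderivative: F(x) = log(x**4/2 + 3*x**2/2 + 2)/2; value = 0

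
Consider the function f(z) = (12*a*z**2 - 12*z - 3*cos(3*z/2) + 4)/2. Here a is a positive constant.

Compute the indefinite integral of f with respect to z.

Differentiate the proposed F(z) back; it has to land on f(z) exactly.
Check: d/dz[2*a*z**3 - 3*z**2 + 2*z - sin(3*z/2)] = 6*a*z**2 - 6*z - 3*cos(3*z/2)/2 + 2, which equals f(z).

F(z) = 2*a*z**3 - 3*z**2 + 2*z - sin(3*z/2) + C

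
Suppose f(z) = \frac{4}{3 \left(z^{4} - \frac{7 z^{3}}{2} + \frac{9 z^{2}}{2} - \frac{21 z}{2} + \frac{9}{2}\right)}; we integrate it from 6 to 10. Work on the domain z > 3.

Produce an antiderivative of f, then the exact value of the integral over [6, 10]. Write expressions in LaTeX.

Antiderivative: F(z) = \frac{26 \log{\left(z - 3 \right)} - 96 \log{\left(z - \frac{1}{2} \right)} + 35 \log{\left(z^{2} + 3 \right)} - 10 \sqrt{3} \operatorname{atan}{\left(\frac{\sqrt{3} z}{3} \right)}}{585}; value = - \frac{32 \log{\left(\frac{19}{2} \right)}}{195} - \frac{7 \log{\left(39 \right)}}{117} - \frac{2 \log{\left(3 \right)}}{45} - \frac{2 \sqrt{3} \operatorname{atan}{\left(\frac{10 \sqrt{3}}{3} \right)}}{117} + \frac{2 \sqrt{3} \operatorname{atan}{\left(2 \sqrt{3} \right)}}{117} + \frac{2 \log{\left(7 \right)}}{45} + \frac{7 \log{\left(103 \right)}}{117} + \frac{32 \log{\left(\frac{11}{2} \right)}}{195}

Factor the denominator (3 \left(z - 3\right) \left(2 z - 1\right) \left(z^{2} + 3\right)) and decompose: f = \frac{2 \left(7 z - 3\right)}{117 \left(z^{2} + 3\right)} - \frac{64}{195 \left(2 z - 1\right)} + \frac{2}{45 \left(z - 3\right)}; each piece integrates to a log, atan, or power term.
F(z) = \frac{26 \log{\left(z - 3 \right)} - 96 \log{\left(z - \frac{1}{2} \right)} + 35 \log{\left(z^{2} + 3 \right)} - 10 \sqrt{3} \operatorname{atan}{\left(\frac{\sqrt{3} z}{3} \right)}}{585} is an antiderivative of f.
Check: d/dz[\frac{26 \log{\left(z - 3 \right)} - 96 \log{\left(z - \frac{1}{2} \right)} + 35 \log{\left(z^{2} + 3 \right)} - 10 \sqrt{3} \operatorname{atan}{\left(\frac{\sqrt{3} z}{3} \right)}}{585}] = \frac{8}{6 z^{4} - 21 z^{3} + 27 z^{2} - 63 z + 27}, which equals f(z).
F(10) = - \frac{32 \log{\left(\frac{19}{2} \right)}}{195} - \frac{2 \sqrt{3} \operatorname{atan}{\left(\frac{10 \sqrt{3}}{3} \right)}}{117} + \frac{2 \log{\left(7 \right)}}{45} + \frac{7 \log{\left(103 \right)}}{117}; F(6) = - \frac{32 \log{\left(\frac{11}{2} \right)}}{195} - \frac{2 \sqrt{3} \operatorname{atan}{\left(2 \sqrt{3} \right)}}{117} + \frac{2 \log{\left(3 \right)}}{45} + \frac{7 \log{\left(39 \right)}}{117}.
Integral = F(10) - F(6) = - \frac{32 \log{\left(\frac{19}{2} \right)}}{195} - \frac{7 \log{\left(39 \right)}}{117} - \frac{2 \log{\left(3 \right)}}{45} - \frac{2 \sqrt{3} \operatorname{atan}{\left(\frac{10 \sqrt{3}}{3} \right)}}{117} + \frac{2 \sqrt{3} \operatorname{atan}{\left(2 \sqrt{3} \right)}}{117} + \frac{2 \log{\left(7 \right)}}{45} + \frac{7 \log{\left(103 \right)}}{117} + \frac{32 \log{\left(\frac{11}{2} \right)}}{195}.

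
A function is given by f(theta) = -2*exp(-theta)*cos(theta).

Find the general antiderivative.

F(theta) = (-sin(theta) + cos(theta))*exp(-theta) + C

An antiderivative F(theta) passes only if d/dtheta[F] lands on f(theta) exactly.
Check: d/dtheta[(-sin(theta) + cos(theta))*exp(-theta)] = -2*exp(-theta)*cos(theta) = f(theta).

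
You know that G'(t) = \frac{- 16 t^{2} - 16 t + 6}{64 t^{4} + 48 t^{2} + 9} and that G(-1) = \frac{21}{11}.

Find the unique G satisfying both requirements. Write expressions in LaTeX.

G(t) = \frac{16 t^{2} + 2 t + 7}{8 t^{2} + 3}

G'(t) has the shape u'v + uv' for u = \frac{1}{4 t^{2} + \frac{3}{2}} and v = t + \frac{1}{2} — it is the derivative of the product u*v.
A general antiderivative is \frac{t + \frac{1}{2}}{4 t^{2} + \frac{3}{2}} + C.
The condition gives C = \frac{21}{11} - (- \frac{1}{11}) = 2.
So G(t) = \frac{16 t^{2} + 2 t + 7}{8 t^{2} + 3}.
Check: d/dt[\frac{16 t^{2} + 2 t + 7}{8 t^{2} + 3}] = \frac{- 16 t^{2} - 16 t + 6}{64 t^{4} + 48 t^{2} + 9} = G'(t).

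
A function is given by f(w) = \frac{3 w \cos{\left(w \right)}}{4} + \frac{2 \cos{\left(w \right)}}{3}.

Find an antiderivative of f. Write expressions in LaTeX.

An antiderivative is F(w) = \frac{3 w \sin{\left(w \right)}}{4} + \frac{2 \sin{\left(w \right)}}{3} + \frac{3 \cos{\left(w \right)}}{4}.

The integrand splits into summands that can be handled one at a time.
Check: d/dw[\frac{3 w \sin{\left(w \right)}}{4} + \frac{2 \sin{\left(w \right)}}{3} + \frac{3 \cos{\left(w \right)}}{4}] = \frac{3 w \cos{\left(w \right)}}{4} + \frac{2 \cos{\left(w \right)}}{3} = f(w).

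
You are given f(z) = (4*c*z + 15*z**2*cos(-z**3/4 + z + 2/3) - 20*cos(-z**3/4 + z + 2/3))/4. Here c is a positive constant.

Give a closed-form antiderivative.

Whatever form F(z) takes, F'(z) = f(z) is non-negotiable.
Check: d/dz[c*z**2/2 - 5*sin(-z**3/4 + z + 2/3)] = c*z + 15*z**2*cos(-z**3/4 + z + 2/3)/4 - 5*cos(-z**3/4 + z + 2/3), which equals f(z).

An antiderivative is F(z) = c*z**2/2 - 5*sin(-z**3/4 + z + 2/3).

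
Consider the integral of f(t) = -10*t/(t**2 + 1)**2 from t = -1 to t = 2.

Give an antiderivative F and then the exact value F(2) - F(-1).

Antiderivative: F(t) = 5/(t**2 + 1); value = -3/2

The substitution u = t**2 + 1 works: f is exactly (dF/du)*(du/dt) for that inner function.
F(t) = 5/(t**2 + 1) is an antiderivative of f.
Check: d/dt[5/(t**2 + 1)] = -10*t/(t**4 + 2*t**2 + 1), which equals f(t).
F(2) = 1; F(-1) = 5/2.
Integral = F(2) - F(-1) = -3/2.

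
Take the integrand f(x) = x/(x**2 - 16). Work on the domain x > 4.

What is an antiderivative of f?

Factor the denominator ((x - 4)*(x + 4)) and decompose: f = 1/(2*(x + 4)) + 1/(2*(x - 4)); each piece integrates to a log, atan, or power term.
Check: d/dx[log(x**2 - 16)/2] = x/(x**2 - 16) = f(x).

An antiderivative is F(x) = log(x**2 - 16)/2.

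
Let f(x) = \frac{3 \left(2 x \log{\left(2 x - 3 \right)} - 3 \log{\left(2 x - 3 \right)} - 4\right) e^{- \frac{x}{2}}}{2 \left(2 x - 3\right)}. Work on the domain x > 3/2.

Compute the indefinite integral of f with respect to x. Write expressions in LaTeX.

f has the shape u'v + uv' for u = - 3 e^{- \frac{x}{2}} and v = \log{\left(2 x - 3 \right)} — it is the derivative of the product u*v.
Check: d/dx[- 3 e^{- \frac{x}{2}} \log{\left(2 x - 3 \right)}] = \frac{6 x \log{\left(2 x - 3 \right)} - 9 \log{\left(2 x - 3 \right)} - 12}{4 x e^{\frac{x}{2}} - 6 e^{\frac{x}{2}}}, which equals f(x).

F(x) = - 3 e^{- \frac{x}{2}} \log{\left(2 x - 3 \right)} + C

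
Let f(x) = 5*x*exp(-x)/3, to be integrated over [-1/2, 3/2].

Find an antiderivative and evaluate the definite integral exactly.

Antiderivative: F(x) = -5*(x + 1)*exp(-x)/3; value = -25*exp(-3/2)/6 + 5*exp(1/2)/6

Recognize the product-rule pattern: f = u'v + uv' with u = -5*x/3 - 5/3, v = exp(-x), so integration by parts undoes it.
F(x) = -5*(x + 1)*exp(-x)/3 is an antiderivative of f.
Check: d/dx[-5*(x + 1)*exp(-x)/3] = 5*x*exp(-x)/3 = f(x).
F(3/2) = -25*exp(-3/2)/6; F(-1/2) = -5*exp(1/2)/6.
Integral = F(3/2) - F(-1/2) = -25*exp(-3/2)/6 + 5*exp(1/2)/6.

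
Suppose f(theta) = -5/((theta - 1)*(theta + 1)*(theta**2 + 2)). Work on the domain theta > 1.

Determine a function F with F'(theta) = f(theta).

An antiderivative is F(theta) = 5*(-log(theta - 1) + log(theta + 1) + sqrt(2)*atan(sqrt(2)*theta/2))/6.

The denominator factors as (theta - 1)*(theta + 1)*(theta**2 + 2); partial fractions split f into directly integrable pieces: 5/(3*(theta**2 + 2)) + 5/(6*(theta + 1)) - 5/(6*(theta - 1)).
Check: d/dtheta[5*(-log(theta - 1) + log(theta + 1) + sqrt(2)*atan(sqrt(2)*theta/2))/6] = -5/(theta**4 + theta**2 - 2), which equals f(theta).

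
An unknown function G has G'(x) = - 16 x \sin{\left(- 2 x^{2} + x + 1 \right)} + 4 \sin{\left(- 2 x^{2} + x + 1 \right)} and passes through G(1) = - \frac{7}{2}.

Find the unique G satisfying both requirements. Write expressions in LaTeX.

G'(x) matches the chain-rule pattern g'(h)*h' with inner function h(x) = - 2 x^{2} + x + 1; substituting u = h(x) collapses the integral.
A general antiderivative is - 4 \cos{\left(- 2 x^{2} + x + 1 \right)} + C.
The condition gives C = - \frac{7}{2} - (-4) = \frac{1}{2}.
So G(x) = \frac{1}{2} - 4 \cos{\left(- 2 x^{2} + x + 1 \right)}.
Check: d/dx[\frac{1}{2} - 4 \cos{\left(- 2 x^{2} + x + 1 \right)}] = - 16 x \sin{\left(- 2 x^{2} + x + 1 \right)} + 4 \sin{\left(- 2 x^{2} + x + 1 \right)} = G'(x).

G(x) = \frac{1}{2} - 4 \cos{\left(- 2 x^{2} + x + 1 \right)}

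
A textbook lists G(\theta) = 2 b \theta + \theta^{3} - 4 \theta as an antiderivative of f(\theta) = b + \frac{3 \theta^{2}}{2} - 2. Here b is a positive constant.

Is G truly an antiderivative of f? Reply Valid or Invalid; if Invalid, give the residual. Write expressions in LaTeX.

Invalid: d/d\theta[G] - f = b + \frac{3 \theta^{2}}{2} - 2, which is not 0.

d/d\theta[G] = 2 b + 3 \theta^{2} - 4
d/d\theta[G] - f(\theta) = b + \frac{3 \theta^{2}}{2} - 2 != 0.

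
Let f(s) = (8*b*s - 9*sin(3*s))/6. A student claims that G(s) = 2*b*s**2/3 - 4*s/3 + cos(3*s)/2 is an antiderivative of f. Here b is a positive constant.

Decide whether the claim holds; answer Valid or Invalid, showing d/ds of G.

d/ds[G] = 4*b*s/3 - 3*sin(3*s)/2 - 4/3
d/ds[G] - f(s) = -4/3 != 0.

Invalid: d/ds[G] - f = -4/3, which is not 0.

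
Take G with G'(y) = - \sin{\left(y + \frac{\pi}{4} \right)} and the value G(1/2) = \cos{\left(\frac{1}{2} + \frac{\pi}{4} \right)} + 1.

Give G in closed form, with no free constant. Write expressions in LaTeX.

G(y) = \cos{\left(y + \frac{\pi}{4} \right)} + 1

Whatever form G(y) takes, its d/dy must return the stated G'(y).
A general antiderivative is \cos{\left(y + \frac{\pi}{4} \right)} + C.
The condition gives C = \cos{\left(\frac{1}{2} + \frac{\pi}{4} \right)} + 1 - (\cos{\left(\frac{1}{2} + \frac{\pi}{4} \right)}) = 1.
So G(y) = \cos{\left(y + \frac{\pi}{4} \right)} + 1.
Check: d/dy[\cos{\left(y + \frac{\pi}{4} \right)} + 1] = - \sin{\left(y + \frac{\pi}{4} \right)} = G'(y).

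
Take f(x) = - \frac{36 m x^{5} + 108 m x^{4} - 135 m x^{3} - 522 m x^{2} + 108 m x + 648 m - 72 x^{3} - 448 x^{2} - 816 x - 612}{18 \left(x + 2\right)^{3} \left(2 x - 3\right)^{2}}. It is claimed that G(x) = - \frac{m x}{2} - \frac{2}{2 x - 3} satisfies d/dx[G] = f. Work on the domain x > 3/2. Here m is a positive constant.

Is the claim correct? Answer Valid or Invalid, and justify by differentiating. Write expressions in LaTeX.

Invalid: d/dx[G] - f = - \frac{2}{9 x^{3} + 54 x^{2} + 108 x + 72}, which is not 0.

d/dx[G] = \frac{- 4 m x^{2} + 12 m x - 9 m + 8}{8 x^{2} - 24 x + 18}
d/dx[G] - f(x) = - \frac{2}{9 x^{3} + 54 x^{2} + 108 x + 72} != 0.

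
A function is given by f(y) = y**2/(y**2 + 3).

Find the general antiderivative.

F(y) = y - sqrt(3)*atan(sqrt(3)*y/3) + C

Differentiate the proposed F(y) back; it has to land on f(y) exactly.
Check: d/dy[y - sqrt(3)*atan(sqrt(3)*y/3)] = y**2/(y**2 + 3) = f(y).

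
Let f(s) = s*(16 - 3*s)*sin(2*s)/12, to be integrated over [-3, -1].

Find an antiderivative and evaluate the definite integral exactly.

A first test for any F(s): its s-derivative must equal f(s) identically.
F(s) = s**2*cos(2*s)/8 - s*sin(2*s)/8 - 2*s*cos(2*s)/3 + sin(2*s)/3 - cos(2*s)/16 is an antiderivative of f.
Check: d/ds[s**2*cos(2*s)/8 - s*sin(2*s)/8 - 2*s*cos(2*s)/3 + sin(2*s)/3 - cos(2*s)/16] = -s**2*sin(2*s)/4 + 4*s*sin(2*s)/3, which equals f(s).
F(-1) = -11*sin(2)/24 + 35*cos(2)/48; F(-3) = -17*sin(6)/24 + 49*cos(6)/16.
Integral = F(-1) - F(-3) = -49*cos(6)/16 - 11*sin(2)/24 + 35*cos(2)/48 + 17*sin(6)/24.

Antiderivative: F(s) = s**2*cos(2*s)/8 - s*sin(2*s)/8 - 2*s*cos(2*s)/3 + sin(2*s)/3 - cos(2*s)/16; value = -49*cos(6)/16 - 11*sin(2)/24 + 35*cos(2)/48 + 17*sin(6)/24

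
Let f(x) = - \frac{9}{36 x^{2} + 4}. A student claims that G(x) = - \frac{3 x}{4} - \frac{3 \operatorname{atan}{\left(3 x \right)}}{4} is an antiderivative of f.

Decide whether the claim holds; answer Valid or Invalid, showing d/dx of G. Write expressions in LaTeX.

d/dx[G] = \frac{- 27 x^{2} - 12}{36 x^{2} + 4}
d/dx[G] - f(x) = - \frac{3}{4} != 0.

Invalid: d/dx[G] - f = - \frac{3}{4}, which is not 0.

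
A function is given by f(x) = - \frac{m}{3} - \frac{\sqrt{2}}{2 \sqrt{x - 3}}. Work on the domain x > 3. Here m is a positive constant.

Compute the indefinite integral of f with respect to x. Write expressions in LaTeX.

For F(x) to be correct the identity F'(x) - f(x) = 0 must hold.
Check: d/dx[- \frac{m x}{3} - \sqrt{2} \sqrt{x - 3}] = \frac{- 2 m \sqrt{x - 3} - 3 \sqrt{2}}{6 \sqrt{x - 3}}, which equals f(x).

F(x) = - \frac{m x}{3} - \sqrt{2} \sqrt{x - 3} + C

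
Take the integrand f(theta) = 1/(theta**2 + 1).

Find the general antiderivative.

An antiderivative F(theta) passes only if d/dtheta[F] lands on f(theta) exactly.
Check: d/dtheta[atan(theta)] = 1/(theta**2 + 1) = f(theta).

F(theta) = atan(theta) + C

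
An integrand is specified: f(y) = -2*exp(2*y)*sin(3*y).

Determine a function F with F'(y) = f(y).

An antiderivative is F(y) = -4*exp(2*y)*sin(3*y)/13 + 6*exp(2*y)*cos(3*y)/13.

Check any antiderivative F(y) by computing F'(y) and comparing it with f(y).
Check: d/dy[-4*exp(2*y)*sin(3*y)/13 + 6*exp(2*y)*cos(3*y)/13] = -2*exp(2*y)*sin(3*y) = f(y).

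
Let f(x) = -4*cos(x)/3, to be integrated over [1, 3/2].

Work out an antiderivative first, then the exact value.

Antiderivative: F(x) = -4*sin(x)/3; value = -4*sin(3/2)/3 + 4*sin(1)/3

Recover f(x) by differentiating a candidate F(x); any mismatch rules it out.
F(x) = -4*sin(x)/3 is an antiderivative of f.
Check: d/dx[-4*sin(x)/3] = -4*cos(x)/3 = f(x).
F(3/2) = -4*sin(3/2)/3; F(1) = -4*sin(1)/3.
Integral = F(3/2) - F(1) = -4*sin(3/2)/3 + 4*sin(1)/3.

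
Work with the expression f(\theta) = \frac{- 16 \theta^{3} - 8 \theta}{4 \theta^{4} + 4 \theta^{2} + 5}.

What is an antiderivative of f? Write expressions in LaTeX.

f matches the chain-rule pattern g'(h)*h' with inner function h(\theta) = 2 \theta^{4} + 2 \theta^{2} + \frac{5}{2}; substituting u = h(\theta) collapses the integral.
Check: d/d\theta[- \log{\left(2 \theta^{4} + 2 \theta^{2} + \frac{5}{2} \right)}] = \frac{- 16 \theta^{3} - 8 \theta}{4 \theta^{4} + 4 \theta^{2} + 5} = f(\theta).

An antiderivative is F(\theta) = - \log{\left(2 \theta^{4} + 2 \theta^{2} + \frac{5}{2} \right)}.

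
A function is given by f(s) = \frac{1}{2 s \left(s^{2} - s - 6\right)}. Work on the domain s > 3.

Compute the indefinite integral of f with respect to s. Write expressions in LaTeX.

The denominator factors as 2 s \left(s - 3\right) \left(s + 2\right); partial fractions split f into directly integrable pieces: \frac{1}{20 \left(s + 2\right)} + \frac{1}{30 \left(s - 3\right)} - \frac{1}{12 s}.
Check: d/ds[- \frac{\log{\left(s \right)}}{12} + \frac{\log{\left(s - 3 \right)}}{30} + \frac{\log{\left(s + 2 \right)}}{20}] = \frac{1}{2 s^{3} - 2 s^{2} - 12 s}, which equals f(s).

F(s) = - \frac{\log{\left(s \right)}}{12} + \frac{\log{\left(s - 3 \right)}}{30} + \frac{\log{\left(s + 2 \right)}}{20} + C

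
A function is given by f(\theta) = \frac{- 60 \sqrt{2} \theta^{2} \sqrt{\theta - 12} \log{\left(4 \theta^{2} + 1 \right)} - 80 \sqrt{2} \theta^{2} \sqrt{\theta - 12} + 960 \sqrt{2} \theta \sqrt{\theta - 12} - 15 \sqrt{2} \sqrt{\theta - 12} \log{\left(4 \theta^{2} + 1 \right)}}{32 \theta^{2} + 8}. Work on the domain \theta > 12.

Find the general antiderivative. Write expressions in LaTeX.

F(\theta) = - \frac{5 \theta \sqrt{\frac{\theta}{2} - 6} \log{\left(4 \theta^{2} + 1 \right)}}{2} + 30 \sqrt{\frac{\theta}{2} - 6} \log{\left(4 \theta^{2} + 1 \right)} + C

f has the shape u'v + uv' for u = - 5 \left(\frac{\theta}{2} - 6\right)^{\frac{3}{2}} and v = \log{\left(4 \theta^{2} + 1 \right)} — it is the derivative of the product u*v.
Check: d/d\theta[- \frac{5 \theta \sqrt{\frac{\theta}{2} - 6} \log{\left(4 \theta^{2} + 1 \right)}}{2} + 30 \sqrt{\frac{\theta}{2} - 6} \log{\left(4 \theta^{2} + 1 \right)}] = \frac{- 60 \sqrt{2} \theta^{3} \log{\left(4 \theta^{2} + 1 \right)} - 80 \sqrt{2} \theta^{3} + 720 \sqrt{2} \theta^{2} \log{\left(4 \theta^{2} + 1 \right)} + 1920 \sqrt{2} \theta^{2} - 15 \sqrt{2} \theta \log{\left(4 \theta^{2} + 1 \right)} - 11520 \sqrt{2} \theta + 180 \sqrt{2} \log{\left(4 \theta^{2} + 1 \right)}}{32 \theta^{2} \sqrt{\theta - 12} + 8 \sqrt{\theta - 12}}, which equals f(\theta).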